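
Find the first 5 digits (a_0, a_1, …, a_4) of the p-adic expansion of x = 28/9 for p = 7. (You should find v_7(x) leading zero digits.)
(a_0, …, a_4) = (0, 2, 6, 3, 1)

v_7(28/9) = 1, so a_0 = ... = a_0 = 0. Factor out: x = 7^1 · u with u = 4/9 a unit in ℤ_7. Expand u iteratively via a_{v+i} = u_i mod 7, u_{i+1} = (u_i − a_{v+i})/7:
  u_0 = 4/9;  a_1 = 2;  u_1 = (u_0 − 2)/7 = -2/9
  u_1 = -2/9;  a_2 = 6;  u_2 = (u_1 − 6)/7 = -8/9
  u_2 = -8/9;  a_3 = 3;  u_3 = (u_2 − 3)/7 = -5/9
  u_3 = -5/9;  a_4 = 1;  u_4 = (u_3 − 1)/7 = -2/9
Digits: (0, 2, 6, 3, 1).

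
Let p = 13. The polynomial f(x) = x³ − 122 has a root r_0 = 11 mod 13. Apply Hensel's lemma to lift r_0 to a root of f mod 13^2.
r_1 = 37 (mod 169)

Hensel: r_{i+1} = r_i − f(r_i)/f′(r_i) mod 13^{i+2}, where f′(x) = 3x². Iterate:
  r_0 = 11 (mod 13)
  r_1 = 37 (mod 169)
Final: r = 37 with f(r) ≡ 0 mod 13^2.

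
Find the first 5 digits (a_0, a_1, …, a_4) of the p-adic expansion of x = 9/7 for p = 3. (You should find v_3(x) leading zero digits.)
(a_0, …, a_4) = (0, 0, 1, 1, 0)

v_3(9/7) = 2, so a_0 = ... = a_1 = 0. Factor out: x = 3^2 · u with u = 1/7 a unit in ℤ_3. Expand u iteratively via a_{v+i} = u_i mod 3, u_{i+1} = (u_i − a_{v+i})/3:
  u_0 = 1/7;  a_2 = 1;  u_1 = (u_0 − 1)/3 = -2/7
  u_1 = -2/7;  a_3 = 1;  u_2 = (u_1 − 1)/3 = -3/7
  u_2 = -3/7;  a_4 = 0;  u_3 = (u_2 − 0)/3 = -1/7
Digits: (0, 0, 1, 1, 0).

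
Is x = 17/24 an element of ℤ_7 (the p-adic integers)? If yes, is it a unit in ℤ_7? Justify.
x ∈ ℤ_7^× (unit); v_7(x) = 0

ℤ_7 = {x ∈ ℚ_7 : v_7(x) ≥ 0} and ℤ_7^× = {x ∈ ℤ_7 : v_7(x) = 0}. Here v_7(17/24) = v_7(num) − v_7(den) = 0; compare against these criteria.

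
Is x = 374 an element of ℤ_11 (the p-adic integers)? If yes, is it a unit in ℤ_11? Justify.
x ∈ ℤ_11 but not a unit; v_11(x) = 1 > 0

ℤ_11 = {x ∈ ℚ_11 : v_11(x) ≥ 0} and ℤ_11^× = {x ∈ ℤ_11 : v_11(x) = 0}. Here v_11(374) = v_11(num) − v_11(den) = 1; compare against these criteria.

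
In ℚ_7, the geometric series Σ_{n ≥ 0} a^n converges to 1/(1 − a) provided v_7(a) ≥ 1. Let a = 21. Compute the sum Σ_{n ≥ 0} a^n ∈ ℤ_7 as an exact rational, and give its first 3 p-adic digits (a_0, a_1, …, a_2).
Σ a^n = 1/(1 − a) = -1/20;  first 3 digits = (1, 3, 2)

v_7(a) = 1 ≥ 1, so the series converges in ℤ_7 to 1/(1 − a) = 1/(1 − 21) = -1/20. Expand this rational in ℤ_7: compute digits iteratively via d_i = x_i mod 7, x_{i+1} = (x_i − d_i)/7. The first 3 digits are (1, 3, 2).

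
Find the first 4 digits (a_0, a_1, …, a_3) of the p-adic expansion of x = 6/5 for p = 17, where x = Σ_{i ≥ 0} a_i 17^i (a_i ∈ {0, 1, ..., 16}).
(a_0, …, a_3) = (8, 3, 10, 13)

v_17(6/5) = 0 (numerator and denominator both coprime to 17), so x ∈ ℤ_17^×. Compute digits iteratively via a_i = x_i mod 17, x_{i+1} = (x_i − a_i)/17, with x_0 = x:
  x_0 = 6/5;  a_0 = 8;  x_1 = (x_0 − 8)/17 = -2/5
  x_1 = -2/5;  a_1 = 3;  x_2 = (x_1 − 3)/17 = -1/5
  x_2 = -1/5;  a_2 = 10;  x_3 = (x_2 − 10)/17 = -3/5
  x_3 = -3/5;  a_3 = 13;  x_4 = (x_3 − 13)/17 = -4/5
Digits: (8, 3, 10, 13).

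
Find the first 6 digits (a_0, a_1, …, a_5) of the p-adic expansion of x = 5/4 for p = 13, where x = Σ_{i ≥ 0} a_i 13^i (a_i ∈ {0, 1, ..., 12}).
(a_0, …, a_5) = (11, 9, 9, 9, 9, 9)

v_13(5/4) = 0 (numerator and denominator both coprime to 13), so x ∈ ℤ_13^×. Compute digits iteratively via a_i = x_i mod 13, x_{i+1} = (x_i − a_i)/13, with x_0 = x:
  x_0 = 5/4;  a_0 = 11;  x_1 = (x_0 − 11)/13 = -3/4
  x_1 = -3/4;  a_1 = 9;  x_2 = (x_1 − 9)/13 = -3/4
  x_2 = -3/4;  a_2 = 9;  x_3 = (x_2 − 9)/13 = -3/4
  x_3 = -3/4;  a_3 = 9;  x_4 = (x_3 − 9)/13 = -3/4
  x_4 = -3/4;  a_4 = 9;  x_5 = (x_4 − 9)/13 = -3/4
  x_5 = -3/4;  a_5 = 9;  x_6 = (x_5 − 9)/13 = -3/4
Digits: (11, 9, 9, 9, 9, 9).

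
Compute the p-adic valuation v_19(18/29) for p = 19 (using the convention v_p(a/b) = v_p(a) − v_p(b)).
v_19(18/29) = 0

Factor powers of 19 from the numerator and denominator of the reduced fraction: 18 = 19^0 · 18 and 29 = 19^0 · 29. Apply v_p(a/b) = v_p(a) − v_p(b): v_19(18/29) = 0 − 0 = 0.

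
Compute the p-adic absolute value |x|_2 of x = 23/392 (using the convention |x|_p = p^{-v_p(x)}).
|23/392|_2 = 8

Step 1 — compute v_2(x) by factoring powers of 2 out of the numerator and denominator: v_2(23/392) = -3. Step 2 — apply |x|_p = p^{-v_p(x)} = 2^{3} = 8.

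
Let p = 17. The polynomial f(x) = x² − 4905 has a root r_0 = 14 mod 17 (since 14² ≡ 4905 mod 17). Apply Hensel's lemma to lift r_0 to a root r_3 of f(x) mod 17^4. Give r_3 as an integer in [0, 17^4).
r_3 = 75766 (mod 83521)

Hensel's recurrence: r_{i+1} = r_i − f(r_i)·(f′(r_i))^{-1} mod 17^{i+2}, with f′(x) = 2x. Iterate:
  r_0 = 14 (mod 17)
  r_1 = 48 (mod 289)
  r_2 = 2071 (mod 4913)
  r_3 = 75766 (mod 83521)
Final: r_3 = 75766, and one checks f(r_3) ≡ 0 mod 17^4.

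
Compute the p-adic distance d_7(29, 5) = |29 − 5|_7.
d_7(29, 5) = 1

Step 1 — x − y = 29 − 5 = 24. Step 2 — v_7(24) = 0 (factor: 24 = (7^0 · 24); the sign does not affect v_p). Step 3 — |x − y|_7 = 7^{0} = 1.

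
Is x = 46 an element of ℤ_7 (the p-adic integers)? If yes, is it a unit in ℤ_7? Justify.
x ∈ ℤ_7^× (unit); v_7(x) = 0

ℤ_7 = {x ∈ ℚ_7 : v_7(x) ≥ 0} and ℤ_7^× = {x ∈ ℤ_7 : v_7(x) = 0}. Here v_7(46) = v_7(num) − v_7(den) = 0; compare against these criteria.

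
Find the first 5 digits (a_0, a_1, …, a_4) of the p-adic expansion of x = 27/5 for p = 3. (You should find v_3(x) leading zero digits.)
(a_0, …, a_4) = (0, 0, 0, 2, 0)

v_3(27/5) = 3, so a_0 = ... = a_2 = 0. Factor out: x = 3^3 · u with u = 1/5 a unit in ℤ_3. Expand u iteratively via a_{v+i} = u_i mod 3, u_{i+1} = (u_i − a_{v+i})/3:
  u_0 = 1/5;  a_3 = 2;  u_1 = (u_0 − 2)/3 = -3/5
  u_1 = -3/5;  a_4 = 0;  u_2 = (u_1 − 0)/3 = -1/5
Digits: (0, 0, 0, 2, 0).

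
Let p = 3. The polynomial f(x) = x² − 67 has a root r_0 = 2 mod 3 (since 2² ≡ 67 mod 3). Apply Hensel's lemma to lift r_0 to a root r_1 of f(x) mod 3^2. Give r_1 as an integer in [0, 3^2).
r_1 = 2 (mod 9)

Hensel's recurrence: r_{i+1} = r_i − f(r_i)·(f′(r_i))^{-1} mod 3^{i+2}, with f′(x) = 2x. Iterate:
  r_0 = 2 (mod 3)
  r_1 = 2 (mod 9)
Final: r_1 = 2, and one checks f(r_1) ≡ 0 mod 3^2.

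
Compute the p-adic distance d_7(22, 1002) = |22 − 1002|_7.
d_7(22, 1002) = 1/49

Step 1 — x − y = 22 − 1002 = -980. Step 2 — v_7(-980) = 2 (factor: -980 = −(7^2 · 20); the sign does not affect v_p). Step 3 — |x − y|_7 = 7^{-2} = 1/49.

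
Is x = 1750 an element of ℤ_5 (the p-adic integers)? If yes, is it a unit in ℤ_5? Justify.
x ∈ ℤ_5 but not a unit; v_5(x) = 3 > 0

ℤ_5 = {x ∈ ℚ_5 : v_5(x) ≥ 0} and ℤ_5^× = {x ∈ ℤ_5 : v_5(x) = 0}. Here v_5(1750) = v_5(num) − v_5(den) = 3; compare against these criteria.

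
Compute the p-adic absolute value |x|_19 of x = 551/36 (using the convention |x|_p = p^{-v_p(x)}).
|551/36|_19 = 1/19

Step 1 — compute v_19(x) by factoring powers of 19 out of the numerator and denominator: v_19(551/36) = 1. Step 2 — apply |x|_p = p^{-v_p(x)} = 19^{-1} = 1/19.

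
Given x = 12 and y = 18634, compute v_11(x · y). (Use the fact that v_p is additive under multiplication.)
v_11(223608) = 3

v_p(x) = 0 (factor: 12 = 11^0 · 12); v_p(y) = 3 (factor: 18634 = 11^3 · 14). Additivity: v_p(xy) = v_p(x) + v_p(y) = 0 + 3 = 3. (Direct check: xy = 223608 = 11^3 · (168).)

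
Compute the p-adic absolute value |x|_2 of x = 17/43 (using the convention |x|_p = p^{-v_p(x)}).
|17/43|_2 = 1

Step 1 — compute v_2(x) by factoring powers of 2 out of the numerator and denominator: v_2(17/43) = 0. Step 2 — apply |x|_p = p^{-v_p(x)} = 2^{0} = 1.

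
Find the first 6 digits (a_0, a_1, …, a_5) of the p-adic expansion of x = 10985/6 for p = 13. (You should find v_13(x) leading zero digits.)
(a_0, …, a_5) = (0, 0, 0, 3, 2, 2)

v_13(10985/6) = 3, so a_0 = ... = a_2 = 0. Factor out: x = 13^3 · u with u = 5/6 a unit in ℤ_13. Expand u iteratively via a_{v+i} = u_i mod 13, u_{i+1} = (u_i − a_{v+i})/13:
  u_0 = 5/6;  a_3 = 3;  u_1 = (u_0 − 3)/13 = -1/6
  u_1 = -1/6;  a_4 = 2;  u_2 = (u_1 − 2)/13 = -1/6
  u_2 = -1/6;  a_5 = 2;  u_3 = (u_2 − 2)/13 = -1/6
Digits: (0, 0, 0, 3, 2, 2).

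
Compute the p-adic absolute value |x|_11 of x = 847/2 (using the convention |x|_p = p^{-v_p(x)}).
|847/2|_11 = 1/121

Step 1 — compute v_11(x) by factoring powers of 11 out of the numerator and denominator: v_11(847/2) = 2. Step 2 — apply |x|_p = p^{-v_p(x)} = 11^{-2} = 1/121.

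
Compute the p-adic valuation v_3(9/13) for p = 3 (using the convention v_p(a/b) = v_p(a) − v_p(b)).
v_3(9/13) = 2

Factor powers of 3 from the numerator and denominator of the reduced fraction: 9 = 3^2 · 1 and 13 = 3^0 · 13. Apply v_p(a/b) = v_p(a) − v_p(b): v_3(9/13) = 2 − 0 = 2.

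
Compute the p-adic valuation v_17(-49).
v_17(-49) = 0

v_17(n) is the largest exponent k such that 17^k divides n. Factor out: -49 = -17^0 · 49. (Sign doesn't affect v_p.) So v_17(-49) = 0.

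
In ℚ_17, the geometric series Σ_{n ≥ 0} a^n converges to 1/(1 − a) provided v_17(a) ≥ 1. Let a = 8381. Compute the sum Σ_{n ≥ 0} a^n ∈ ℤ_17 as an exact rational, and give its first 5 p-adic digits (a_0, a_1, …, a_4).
Σ a^n = 1/(1 − a) = -1/8380;  first 5 digits = (1, 0, 12, 1, 8)

v_17(a) = 2 ≥ 1, so the series converges in ℤ_17 to 1/(1 − a) = 1/(1 − 8381) = -1/8380. Expand this rational in ℤ_17: compute digits iteratively via d_i = x_i mod 17, x_{i+1} = (x_i − d_i)/17. The first 5 digits are (1, 0, 12, 1, 8).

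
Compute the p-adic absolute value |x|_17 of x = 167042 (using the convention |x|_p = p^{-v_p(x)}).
|167042|_17 = 1/83521

Step 1 — compute v_17(x) by factoring powers of 17 out of the numerator and denominator: v_17(167042) = 4. Step 2 — apply |x|_p = p^{-v_p(x)} = 17^{-4} = 1/83521.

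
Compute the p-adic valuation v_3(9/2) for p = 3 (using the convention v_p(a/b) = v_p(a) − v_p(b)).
v_3(9/2) = 2

Factor powers of 3 from the numerator and denominator of the reduced fraction: 9 = 3^2 · 1 and 2 = 3^0 · 2. Apply v_p(a/b) = v_p(a) − v_p(b): v_3(9/2) = 2 − 0 = 2.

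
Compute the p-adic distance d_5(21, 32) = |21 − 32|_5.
d_5(21, 32) = 1

Step 1 — x − y = 21 − 32 = -11. Step 2 — v_5(-11) = 0 (factor: -11 = −(5^0 · 11); the sign does not affect v_p). Step 3 — |x − y|_5 = 5^{0} = 1.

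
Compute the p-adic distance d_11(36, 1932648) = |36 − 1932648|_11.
d_11(36, 1932648) = 1/161051

Step 1 — x − y = 36 − 1932648 = -1932612. Step 2 — v_11(-1932612) = 5 (factor: -1932612 = −(11^5 · 12); the sign does not affect v_p). Step 3 — |x − y|_11 = 11^{-5} = 1/161051.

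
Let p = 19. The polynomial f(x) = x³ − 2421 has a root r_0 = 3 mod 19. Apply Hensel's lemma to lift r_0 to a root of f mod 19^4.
r_3 = 51835 (mod 130321)

Hensel: r_{i+1} = r_i − f(r_i)/f′(r_i) mod 19^{i+2}, where f′(x) = 3x². Iterate:
  r_0 = 3 (mod 19)
  r_1 = 212 (mod 361)
  r_2 = 3822 (mod 6859)
  r_3 = 51835 (mod 130321)
Final: r = 51835 with f(r) ≡ 0 mod 19^4.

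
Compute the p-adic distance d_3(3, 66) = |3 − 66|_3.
d_3(3, 66) = 1/9

Step 1 — x − y = 3 − 66 = -63. Step 2 — v_3(-63) = 2 (factor: -63 = −(3^2 · 7); the sign does not affect v_p). Step 3 — |x − y|_3 = 3^{-2} = 1/9.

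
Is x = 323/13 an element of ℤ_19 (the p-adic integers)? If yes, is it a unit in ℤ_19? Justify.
x ∈ ℤ_19 but not a unit; v_19(x) = 1 > 0

ℤ_19 = {x ∈ ℚ_19 : v_19(x) ≥ 0} and ℤ_19^× = {x ∈ ℤ_19 : v_19(x) = 0}. Here v_19(323/13) = v_19(num) − v_19(den) = 1; compare against these criteria.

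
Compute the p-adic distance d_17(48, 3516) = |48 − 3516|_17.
d_17(48, 3516) = 1/289

Step 1 — x − y = 48 − 3516 = -3468. Step 2 — v_17(-3468) = 2 (factor: -3468 = −(17^2 · 12); the sign does not affect v_p). Step 3 — |x − y|_17 = 17^{-2} = 1/289.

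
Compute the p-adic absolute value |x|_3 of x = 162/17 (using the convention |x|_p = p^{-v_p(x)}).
|162/17|_3 = 1/81

Step 1 — compute v_3(x) by factoring powers of 3 out of the numerator and denominator: v_3(162/17) = 4. Step 2 — apply |x|_p = p^{-v_p(x)} = 3^{-4} = 1/81.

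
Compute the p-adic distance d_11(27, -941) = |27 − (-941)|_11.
d_11(27, -941) = 1/121

Step 1 — x − y = 27 − (-941) = 968. Step 2 — v_11(968) = 2 (factor: 968 = (11^2 · 8); the sign does not affect v_p). Step 3 — |x − y|_11 = 11^{-2} = 1/121.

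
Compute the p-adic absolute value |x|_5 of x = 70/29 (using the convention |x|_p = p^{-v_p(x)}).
|70/29|_5 = 1/5

Step 1 — compute v_5(x) by factoring powers of 5 out of the numerator and denominator: v_5(70/29) = 1. Step 2 — apply |x|_p = p^{-v_p(x)} = 5^{-1} = 1/5.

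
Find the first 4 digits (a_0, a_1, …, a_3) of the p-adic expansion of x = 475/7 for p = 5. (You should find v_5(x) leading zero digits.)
(a_0, …, a_3) = (0, 0, 2, 3)

v_5(475/7) = 2, so a_0 = ... = a_1 = 0. Factor out: x = 5^2 · u with u = 19/7 a unit in ℤ_5. Expand u iteratively via a_{v+i} = u_i mod 5, u_{i+1} = (u_i − a_{v+i})/5:
  u_0 = 19/7;  a_2 = 2;  u_1 = (u_0 − 2)/5 = 1/7
  u_1 = 1/7;  a_3 = 3;  u_2 = (u_1 − 3)/5 = -4/7
Digits: (0, 0, 2, 3).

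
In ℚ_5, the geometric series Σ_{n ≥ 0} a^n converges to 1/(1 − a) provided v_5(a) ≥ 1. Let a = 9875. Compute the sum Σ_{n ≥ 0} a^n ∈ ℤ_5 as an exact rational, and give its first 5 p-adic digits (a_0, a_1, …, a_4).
Σ a^n = 1/(1 − a) = -1/9874;  first 5 digits = (1, 0, 0, 4, 0)

v_5(a) = 3 ≥ 1, so the series converges in ℤ_5 to 1/(1 − a) = 1/(1 − 9875) = -1/9874. Expand this rational in ℤ_5: compute digits iteratively via d_i = x_i mod 5, x_{i+1} = (x_i − d_i)/5. The first 5 digits are (1, 0, 0, 4, 0).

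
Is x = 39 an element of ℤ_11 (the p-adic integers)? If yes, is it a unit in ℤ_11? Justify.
x ∈ ℤ_11^× (unit); v_11(x) = 0

ℤ_11 = {x ∈ ℚ_11 : v_11(x) ≥ 0} and ℤ_11^× = {x ∈ ℤ_11 : v_11(x) = 0}. Here v_11(39) = v_11(num) − v_11(den) = 0; compare against these criteria.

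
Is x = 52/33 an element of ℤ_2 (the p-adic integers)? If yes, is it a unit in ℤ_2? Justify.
x ∈ ℤ_2 but not a unit; v_2(x) = 2 > 0

ℤ_2 = {x ∈ ℚ_2 : v_2(x) ≥ 0} and ℤ_2^× = {x ∈ ℤ_2 : v_2(x) = 0}. Here v_2(52/33) = v_2(num) − v_2(den) = 2; compare against these criteria.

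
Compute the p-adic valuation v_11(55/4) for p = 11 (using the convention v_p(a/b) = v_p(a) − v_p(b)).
v_11(55/4) = 1

Factor powers of 11 from the numerator and denominator of the reduced fraction: 55 = 11^1 · 5 and 4 = 11^0 · 4. Apply v_p(a/b) = v_p(a) − v_p(b): v_11(55/4) = 1 − 0 = 1.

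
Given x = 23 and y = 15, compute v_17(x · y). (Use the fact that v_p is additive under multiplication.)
v_17(345) = 0

v_p(x) = 0 (factor: 23 = 17^0 · 23); v_p(y) = 0 (factor: 15 = 17^0 · 15). Additivity: v_p(xy) = v_p(x) + v_p(y) = 0 + 0 = 0. (Direct check: xy = 345 = 17^0 · (345).)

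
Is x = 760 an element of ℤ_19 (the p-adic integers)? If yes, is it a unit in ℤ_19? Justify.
x ∈ ℤ_19 but not a unit; v_19(x) = 1 > 0

ℤ_19 = {x ∈ ℚ_19 : v_19(x) ≥ 0} and ℤ_19^× = {x ∈ ℤ_19 : v_19(x) = 0}. Here v_19(760) = v_19(num) − v_19(den) = 1; compare against these criteria.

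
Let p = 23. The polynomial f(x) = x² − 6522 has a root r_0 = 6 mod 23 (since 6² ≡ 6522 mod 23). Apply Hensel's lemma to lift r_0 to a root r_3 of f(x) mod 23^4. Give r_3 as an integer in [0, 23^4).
r_3 = 134119 (mod 279841)

Hensel's recurrence: r_{i+1} = r_i − f(r_i)·(f′(r_i))^{-1} mod 23^{i+2}, with f′(x) = 2x. Iterate:
  r_0 = 6 (mod 23)
  r_1 = 282 (mod 529)
  r_2 = 282 (mod 12167)
  r_3 = 134119 (mod 279841)
Final: r_3 = 134119, and one checks f(r_3) ≡ 0 mod 23^4.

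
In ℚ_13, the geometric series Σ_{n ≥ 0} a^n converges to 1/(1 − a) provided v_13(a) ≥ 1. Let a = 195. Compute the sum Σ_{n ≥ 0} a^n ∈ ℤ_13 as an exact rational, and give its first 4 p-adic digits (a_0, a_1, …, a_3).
Σ a^n = 1/(1 − a) = -1/194;  first 4 digits = (1, 2, 5, 12)

v_13(a) = 1 ≥ 1, so the series converges in ℤ_13 to 1/(1 − a) = 1/(1 − 195) = -1/194. Expand this rational in ℤ_13: compute digits iteratively via d_i = x_i mod 13, x_{i+1} = (x_i − d_i)/13. The first 4 digits are (1, 2, 5, 12).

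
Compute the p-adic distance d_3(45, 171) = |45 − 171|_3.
d_3(45, 171) = 1/9

Step 1 — x − y = 45 − 171 = -126. Step 2 — v_3(-126) = 2 (factor: -126 = −(3^2 · 14); the sign does not affect v_p). Step 3 — |x − y|_3 = 3^{-2} = 1/9.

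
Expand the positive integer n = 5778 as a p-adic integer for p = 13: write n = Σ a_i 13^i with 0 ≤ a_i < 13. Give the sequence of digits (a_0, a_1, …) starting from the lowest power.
(a_0, a_1, …) = (6, 2, 8, 2)

Repeated division by 13 gives the digits low-to-high: 5778 = 6 + 2·13^1 + 8·13^2 + 2·13^3. Digit sequence: (6, 2, 8, 2).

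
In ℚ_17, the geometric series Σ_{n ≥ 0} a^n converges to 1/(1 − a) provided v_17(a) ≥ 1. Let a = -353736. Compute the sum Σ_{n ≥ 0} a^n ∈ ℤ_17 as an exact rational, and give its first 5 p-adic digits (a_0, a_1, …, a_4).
Σ a^n = 1/(1 − a) = 1/353737;  first 5 digits = (1, 0, 0, 13, 12)

v_17(a) = 3 ≥ 1, so the series converges in ℤ_17 to 1/(1 − a) = 1/(1 − (-353736)) = 1/353737. Expand this rational in ℤ_17: compute digits iteratively via d_i = x_i mod 17, x_{i+1} = (x_i − d_i)/17. The first 5 digits are (1, 0, 0, 13, 12).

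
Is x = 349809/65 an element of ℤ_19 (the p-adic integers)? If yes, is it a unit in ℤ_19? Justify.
x ∈ ℤ_19 but not a unit; v_19(x) = 3 > 0

ℤ_19 = {x ∈ ℚ_19 : v_19(x) ≥ 0} and ℤ_19^× = {x ∈ ℤ_19 : v_19(x) = 0}. Here v_19(349809/65) = v_19(num) − v_19(den) = 3; compare against these criteria.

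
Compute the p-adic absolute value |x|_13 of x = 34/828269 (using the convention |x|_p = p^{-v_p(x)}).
|34/828269|_13 = 28561

Step 1 — compute v_13(x) by factoring powers of 13 out of the numerator and denominator: v_13(34/828269) = -4. Step 2 — apply |x|_p = p^{-v_p(x)} = 13^{4} = 28561.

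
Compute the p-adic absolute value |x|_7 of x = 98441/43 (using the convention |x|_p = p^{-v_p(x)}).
|98441/43|_7 = 1/2401

Step 1 — compute v_7(x) by factoring powers of 7 out of the numerator and denominator: v_7(98441/43) = 4. Step 2 — apply |x|_p = p^{-v_p(x)} = 7^{-4} = 1/2401.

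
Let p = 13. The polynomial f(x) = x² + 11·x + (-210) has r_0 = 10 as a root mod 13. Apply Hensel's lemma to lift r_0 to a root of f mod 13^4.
r_3 = 10 (mod 28561)

Hensel: r_{i+1} = r_i − f(r_i)·(f′(r_i))^{-1} mod 13^{i+2}, f′(x) = 2x + 11. Iterate:
  r_0 = 10 (mod 13)
  r_1 = 10 (mod 169)
  r_2 = 10 (mod 2197)
  r_3 = 10 (mod 28561)
Final: r = 10 satisfies f(r) ≡ 0 mod 13^4.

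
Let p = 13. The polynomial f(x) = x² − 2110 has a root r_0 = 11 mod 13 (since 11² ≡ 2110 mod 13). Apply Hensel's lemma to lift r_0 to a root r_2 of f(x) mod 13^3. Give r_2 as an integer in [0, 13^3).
r_2 = 1077 (mod 2197)

Hensel's recurrence: r_{i+1} = r_i − f(r_i)·(f′(r_i))^{-1} mod 13^{i+2}, with f′(x) = 2x. Iterate:
  r_0 = 11 (mod 13)
  r_1 = 63 (mod 169)
  r_2 = 1077 (mod 2197)
Final: r_2 = 1077, and one checks f(r_2) ≡ 0 mod 13^3.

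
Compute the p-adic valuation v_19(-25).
v_19(-25) = 0

v_19(n) is the largest exponent k such that 19^k divides n. Factor out: -25 = -19^0 · 25. (Sign doesn't affect v_p.) So v_19(-25) = 0.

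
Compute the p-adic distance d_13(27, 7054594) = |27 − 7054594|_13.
d_13(27, 7054594) = 1/371293

Step 1 — x − y = 27 − 7054594 = -7054567. Step 2 — v_13(-7054567) = 5 (factor: -7054567 = −(13^5 · 19); the sign does not affect v_p). Step 3 — |x − y|_13 = 13^{-5} = 1/371293.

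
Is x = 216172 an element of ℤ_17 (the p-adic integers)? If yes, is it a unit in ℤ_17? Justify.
x ∈ ℤ_17 but not a unit; v_17(x) = 3 > 0

ℤ_17 = {x ∈ ℚ_17 : v_17(x) ≥ 0} and ℤ_17^× = {x ∈ ℤ_17 : v_17(x) = 0}. Here v_17(216172) = v_17(num) − v_17(den) = 3; compare against these criteria.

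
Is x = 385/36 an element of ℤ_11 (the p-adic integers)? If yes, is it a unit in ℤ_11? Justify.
x ∈ ℤ_11 but not a unit; v_11(x) = 1 > 0

ℤ_11 = {x ∈ ℚ_11 : v_11(x) ≥ 0} and ℤ_11^× = {x ∈ ℤ_11 : v_11(x) = 0}. Here v_11(385/36) = v_11(num) − v_11(den) = 1; compare against these criteria.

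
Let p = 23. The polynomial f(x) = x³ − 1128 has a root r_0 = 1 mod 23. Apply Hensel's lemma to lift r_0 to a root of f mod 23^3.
r_2 = 7959 (mod 12167)

Hensel: r_{i+1} = r_i − f(r_i)/f′(r_i) mod 23^{i+2}, where f′(x) = 3x². Iterate:
  r_0 = 1 (mod 23)
  r_1 = 24 (mod 529)
  r_2 = 7959 (mod 12167)
Final: r = 7959 with f(r) ≡ 0 mod 23^3.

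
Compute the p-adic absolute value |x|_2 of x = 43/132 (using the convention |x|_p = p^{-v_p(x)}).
|43/132|_2 = 4

Step 1 — compute v_2(x) by factoring powers of 2 out of the numerator and denominator: v_2(43/132) = -2. Step 2 — apply |x|_p = p^{-v_p(x)} = 2^{2} = 4.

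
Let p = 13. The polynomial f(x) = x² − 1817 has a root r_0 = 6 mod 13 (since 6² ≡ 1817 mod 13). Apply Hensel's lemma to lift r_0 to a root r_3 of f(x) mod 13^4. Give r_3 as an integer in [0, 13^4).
r_3 = 5323 (mod 28561)

Hensel's recurrence: r_{i+1} = r_i − f(r_i)·(f′(r_i))^{-1} mod 13^{i+2}, with f′(x) = 2x. Iterate:
  r_0 = 6 (mod 13)
  r_1 = 84 (mod 169)
  r_2 = 929 (mod 2197)
  r_3 = 5323 (mod 28561)
Final: r_3 = 5323, and one checks f(r_3) ≡ 0 mod 13^4.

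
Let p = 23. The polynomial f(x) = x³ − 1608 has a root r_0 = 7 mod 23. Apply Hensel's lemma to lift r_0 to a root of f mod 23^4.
r_3 = 187825 (mod 279841)

Hensel: r_{i+1} = r_i − f(r_i)/f′(r_i) mod 23^{i+2}, where f′(x) = 3x². Iterate:
  r_0 = 7 (mod 23)
  r_1 = 30 (mod 529)
  r_2 = 5320 (mod 12167)
  r_3 = 187825 (mod 279841)
Final: r = 187825 with f(r) ≡ 0 mod 23^4.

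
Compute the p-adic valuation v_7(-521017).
v_7(-521017) = 5

v_7(n) is the largest exponent k such that 7^k divides n. Factor out: -521017 = -7^5 · 31. (Sign doesn't affect v_p.) So v_7(-521017) = 5.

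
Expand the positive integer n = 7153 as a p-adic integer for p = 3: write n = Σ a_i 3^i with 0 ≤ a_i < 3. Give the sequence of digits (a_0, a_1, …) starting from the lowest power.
(a_0, a_1, …) = (1, 2, 2, 0, 1, 2, 0, 0, 1)

Repeated division by 3 gives the digits low-to-high: 7153 = 1 + 2·3^1 + 2·3^2 + 1·3^4 + 2·3^5 + 1·3^8. Digit sequence: (1, 2, 2, 0, 1, 2, 0, 0, 1).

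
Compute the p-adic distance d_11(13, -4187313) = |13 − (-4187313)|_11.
d_11(13, -4187313) = 1/161051

Step 1 — x − y = 13 − (-4187313) = 4187326. Step 2 — v_11(4187326) = 5 (factor: 4187326 = (11^5 · 26); the sign does not affect v_p). Step 3 — |x − y|_11 = 11^{-5} = 1/161051.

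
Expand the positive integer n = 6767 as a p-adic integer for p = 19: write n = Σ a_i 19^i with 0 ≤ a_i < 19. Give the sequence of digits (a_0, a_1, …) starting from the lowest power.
(a_0, a_1, …) = (3, 14, 18)

Repeated division by 19 gives the digits low-to-high: 6767 = 3 + 14·19^1 + 18·19^2. Digit sequence: (3, 14, 18).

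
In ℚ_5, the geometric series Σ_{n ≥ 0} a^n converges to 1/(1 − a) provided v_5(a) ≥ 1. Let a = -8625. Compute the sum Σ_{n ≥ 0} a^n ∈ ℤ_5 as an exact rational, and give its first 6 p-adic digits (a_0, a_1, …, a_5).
Σ a^n = 1/(1 − a) = 1/8626;  first 6 digits = (1, 0, 0, 1, 1, 2)

v_5(a) = 3 ≥ 1, so the series converges in ℤ_5 to 1/(1 − a) = 1/(1 − (-8625)) = 1/8626. Expand this rational in ℤ_5: compute digits iteratively via d_i = x_i mod 5, x_{i+1} = (x_i − d_i)/5. The first 6 digits are (1, 0, 0, 1, 1, 2).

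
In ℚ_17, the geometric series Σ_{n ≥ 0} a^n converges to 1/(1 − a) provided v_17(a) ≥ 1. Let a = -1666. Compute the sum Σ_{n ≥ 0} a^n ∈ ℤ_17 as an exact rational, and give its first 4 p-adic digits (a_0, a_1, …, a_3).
Σ a^n = 1/(1 − a) = 1/1667;  first 4 digits = (1, 4, 10, 16)

v_17(a) = 1 ≥ 1, so the series converges in ℤ_17 to 1/(1 − a) = 1/(1 − (-1666)) = 1/1667. Expand this rational in ℤ_17: compute digits iteratively via d_i = x_i mod 17, x_{i+1} = (x_i − d_i)/17. The first 4 digits are (1, 4, 10, 16).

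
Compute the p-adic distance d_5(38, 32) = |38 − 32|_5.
d_5(38, 32) = 1

Step 1 — x − y = 38 − 32 = 6. Step 2 — v_5(6) = 0 (factor: 6 = (5^0 · 6); the sign does not affect v_p). Step 3 — |x − y|_5 = 5^{0} = 1.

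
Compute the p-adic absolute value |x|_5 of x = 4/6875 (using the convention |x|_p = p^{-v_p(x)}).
|4/6875|_5 = 625

Step 1 — compute v_5(x) by factoring powers of 5 out of the numerator and denominator: v_5(4/6875) = -4. Step 2 — apply |x|_p = p^{-v_p(x)} = 5^{4} = 625.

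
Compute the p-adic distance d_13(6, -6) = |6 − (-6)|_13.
d_13(6, -6) = 1

Step 1 — x − y = 6 − (-6) = 12. Step 2 — v_13(12) = 0 (factor: 12 = (13^0 · 12); the sign does not affect v_p). Step 3 — |x − y|_13 = 13^{0} = 1.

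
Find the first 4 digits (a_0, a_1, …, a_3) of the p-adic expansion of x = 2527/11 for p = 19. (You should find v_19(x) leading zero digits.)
(a_0, …, a_3) = (0, 0, 11, 15)

v_19(2527/11) = 2, so a_0 = ... = a_1 = 0. Factor out: x = 19^2 · u with u = 7/11 a unit in ℤ_19. Expand u iteratively via a_{v+i} = u_i mod 19, u_{i+1} = (u_i − a_{v+i})/19:
  u_0 = 7/11;  a_2 = 11;  u_1 = (u_0 − 11)/19 = -6/11
  u_1 = -6/11;  a_3 = 15;  u_2 = (u_1 − 15)/19 = -9/11
Digits: (0, 0, 11, 15).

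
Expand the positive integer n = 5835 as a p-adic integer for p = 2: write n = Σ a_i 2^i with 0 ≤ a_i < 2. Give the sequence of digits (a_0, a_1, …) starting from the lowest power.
(a_0, a_1, …) = (1, 1, 0, 1, 0, 0, 1, 1, 0, 1, 1, 0, 1)

Repeated division by 2 gives the digits low-to-high: 5835 = 1 + 1·2^1 + 1·2^3 + 1·2^6 + 1·2^7 + 1·2^9 + 1·2^10 + 1·2^12. Digit sequence: (1, 1, 0, 1, 0, 0, 1, 1, 0, 1, 1, 0, 1).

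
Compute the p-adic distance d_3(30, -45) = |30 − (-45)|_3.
d_3(30, -45) = 1/3

Step 1 — x − y = 30 − (-45) = 75. Step 2 — v_3(75) = 1 (factor: 75 = (3^1 · 25); the sign does not affect v_p). Step 3 — |x − y|_3 = 3^{-1} = 1/3.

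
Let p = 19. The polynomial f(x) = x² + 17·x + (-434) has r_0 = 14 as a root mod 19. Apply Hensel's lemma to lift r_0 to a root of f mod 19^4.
r_3 = 14 (mod 130321)

Hensel: r_{i+1} = r_i − f(r_i)·(f′(r_i))^{-1} mod 19^{i+2}, f′(x) = 2x + 17. Iterate:
  r_0 = 14 (mod 19)
  r_1 = 14 (mod 361)
  r_2 = 14 (mod 6859)
  r_3 = 14 (mod 130321)
Final: r = 14 satisfies f(r) ≡ 0 mod 19^4.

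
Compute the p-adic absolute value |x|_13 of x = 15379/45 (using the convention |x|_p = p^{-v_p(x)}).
|15379/45|_13 = 1/2197

Step 1 — compute v_13(x) by factoring powers of 13 out of the numerator and denominator: v_13(15379/45) = 3. Step 2 — apply |x|_p = p^{-v_p(x)} = 13^{-3} = 1/2197.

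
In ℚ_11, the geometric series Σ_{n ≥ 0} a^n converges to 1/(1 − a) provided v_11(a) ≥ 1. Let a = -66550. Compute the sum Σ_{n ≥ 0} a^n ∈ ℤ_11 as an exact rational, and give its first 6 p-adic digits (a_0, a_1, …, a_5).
Σ a^n = 1/(1 − a) = 1/66551;  first 6 digits = (1, 0, 0, 5, 6, 10)

v_11(a) = 3 ≥ 1, so the series converges in ℤ_11 to 1/(1 − a) = 1/(1 − (-66550)) = 1/66551. Expand this rational in ℤ_11: compute digits iteratively via d_i = x_i mod 11, x_{i+1} = (x_i − d_i)/11. The first 6 digits are (1, 0, 0, 5, 6, 10).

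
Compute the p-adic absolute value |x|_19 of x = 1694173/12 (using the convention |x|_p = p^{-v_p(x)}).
|1694173/12|_19 = 1/130321

Step 1 — compute v_19(x) by factoring powers of 19 out of the numerator and denominator: v_19(1694173/12) = 4. Step 2 — apply |x|_p = p^{-v_p(x)} = 19^{-4} = 1/130321.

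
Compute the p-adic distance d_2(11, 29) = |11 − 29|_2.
d_2(11, 29) = 1/2

Step 1 — x − y = 11 − 29 = -18. Step 2 — v_2(-18) = 1 (factor: -18 = −(2^1 · 9); the sign does not affect v_p). Step 3 — |x − y|_2 = 2^{-1} = 1/2.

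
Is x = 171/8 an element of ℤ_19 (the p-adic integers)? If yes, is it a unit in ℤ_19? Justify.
x ∈ ℤ_19 but not a unit; v_19(x) = 1 > 0

ℤ_19 = {x ∈ ℚ_19 : v_19(x) ≥ 0} and ℤ_19^× = {x ∈ ℤ_19 : v_19(x) = 0}. Here v_19(171/8) = v_19(num) − v_19(den) = 1; compare against these criteria.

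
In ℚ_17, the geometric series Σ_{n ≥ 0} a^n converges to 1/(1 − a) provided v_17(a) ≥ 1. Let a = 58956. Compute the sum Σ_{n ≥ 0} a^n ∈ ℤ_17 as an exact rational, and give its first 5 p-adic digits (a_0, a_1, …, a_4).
Σ a^n = 1/(1 − a) = -1/58955;  first 5 digits = (1, 0, 0, 12, 0)

v_17(a) = 3 ≥ 1, so the series converges in ℤ_17 to 1/(1 − a) = 1/(1 − 58956) = -1/58955. Expand this rational in ℤ_17: compute digits iteratively via d_i = x_i mod 17, x_{i+1} = (x_i − d_i)/17. The first 5 digits are (1, 0, 0, 12, 0).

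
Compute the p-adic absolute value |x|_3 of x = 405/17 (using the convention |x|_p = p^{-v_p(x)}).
|405/17|_3 = 1/81

Step 1 — compute v_3(x) by factoring powers of 3 out of the numerator and denominator: v_3(405/17) = 4. Step 2 — apply |x|_p = p^{-v_p(x)} = 3^{-4} = 1/81.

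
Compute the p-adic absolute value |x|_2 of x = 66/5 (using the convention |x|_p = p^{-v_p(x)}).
|66/5|_2 = 1/2

Step 1 — compute v_2(x) by factoring powers of 2 out of the numerator and denominator: v_2(66/5) = 1. Step 2 — apply |x|_p = p^{-v_p(x)} = 2^{-1} = 1/2.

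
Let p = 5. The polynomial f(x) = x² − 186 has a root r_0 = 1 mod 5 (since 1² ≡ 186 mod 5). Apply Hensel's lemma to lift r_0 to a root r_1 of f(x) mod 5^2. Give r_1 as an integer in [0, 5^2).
r_1 = 6 (mod 25)

Hensel's recurrence: r_{i+1} = r_i − f(r_i)·(f′(r_i))^{-1} mod 5^{i+2}, with f′(x) = 2x. Iterate:
  r_0 = 1 (mod 5)
  r_1 = 6 (mod 25)
Final: r_1 = 6, and one checks f(r_1) ≡ 0 mod 5^2.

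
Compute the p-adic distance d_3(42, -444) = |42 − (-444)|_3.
d_3(42, -444) = 1/243

Step 1 — x − y = 42 − (-444) = 486. Step 2 — v_3(486) = 5 (factor: 486 = (3^5 · 2); the sign does not affect v_p). Step 3 — |x − y|_3 = 3^{-5} = 1/243.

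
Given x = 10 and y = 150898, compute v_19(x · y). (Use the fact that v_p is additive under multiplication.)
v_19(1508980) = 3

v_p(x) = 0 (factor: 10 = 19^0 · 10); v_p(y) = 3 (factor: 150898 = 19^3 · 22). Additivity: v_p(xy) = v_p(x) + v_p(y) = 0 + 3 = 3. (Direct check: xy = 1508980 = 19^3 · (220).)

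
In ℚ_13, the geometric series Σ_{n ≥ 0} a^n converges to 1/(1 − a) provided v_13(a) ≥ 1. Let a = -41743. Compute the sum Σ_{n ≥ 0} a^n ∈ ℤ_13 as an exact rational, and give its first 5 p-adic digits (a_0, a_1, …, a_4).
Σ a^n = 1/(1 − a) = 1/41744;  first 5 digits = (1, 0, 0, 7, 11)

v_13(a) = 3 ≥ 1, so the series converges in ℤ_13 to 1/(1 − a) = 1/(1 − (-41743)) = 1/41744. Expand this rational in ℤ_13: compute digits iteratively via d_i = x_i mod 13, x_{i+1} = (x_i − d_i)/13. The first 5 digits are (1, 0, 0, 7, 11).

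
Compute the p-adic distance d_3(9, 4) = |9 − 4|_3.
d_3(9, 4) = 1

Step 1 — x − y = 9 − 4 = 5. Step 2 — v_3(5) = 0 (factor: 5 = (3^0 · 5); the sign does not affect v_p). Step 3 — |x − y|_3 = 3^{0} = 1.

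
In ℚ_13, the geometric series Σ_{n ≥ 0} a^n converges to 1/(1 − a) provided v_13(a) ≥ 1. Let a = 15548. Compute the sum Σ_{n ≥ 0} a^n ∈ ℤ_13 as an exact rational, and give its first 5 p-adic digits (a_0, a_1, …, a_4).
Σ a^n = 1/(1 − a) = -1/15547;  first 5 digits = (1, 0, 1, 7, 1)

v_13(a) = 2 ≥ 1, so the series converges in ℤ_13 to 1/(1 − a) = 1/(1 − 15548) = -1/15547. Expand this rational in ℤ_13: compute digits iteratively via d_i = x_i mod 13, x_{i+1} = (x_i − d_i)/13. The first 5 digits are (1, 0, 1, 7, 1).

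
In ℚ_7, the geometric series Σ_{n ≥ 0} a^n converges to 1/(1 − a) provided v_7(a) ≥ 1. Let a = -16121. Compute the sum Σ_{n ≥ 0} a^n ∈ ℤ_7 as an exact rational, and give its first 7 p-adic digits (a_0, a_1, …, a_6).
Σ a^n = 1/(1 − a) = 1/16122;  first 7 digits = (1, 0, 0, 2, 0, 6, 3)

v_7(a) = 3 ≥ 1, so the series converges in ℤ_7 to 1/(1 − a) = 1/(1 − (-16121)) = 1/16122. Expand this rational in ℤ_7: compute digits iteratively via d_i = x_i mod 7, x_{i+1} = (x_i − d_i)/7. The first 7 digits are (1, 0, 0, 2, 0, 6, 3).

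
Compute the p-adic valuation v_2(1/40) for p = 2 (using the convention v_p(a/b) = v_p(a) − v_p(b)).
v_2(1/40) = -3

Factor powers of 2 from the numerator and denominator of the reduced fraction: 1 = 2^0 · 1 and 40 = 2^3 · 5. Apply v_p(a/b) = v_p(a) − v_p(b): v_2(1/40) = 0 − 3 = -3.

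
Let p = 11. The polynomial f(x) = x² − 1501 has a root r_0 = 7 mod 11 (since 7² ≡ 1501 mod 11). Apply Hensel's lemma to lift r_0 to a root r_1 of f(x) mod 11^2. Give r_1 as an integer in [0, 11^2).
r_1 = 7 (mod 121)

Hensel's recurrence: r_{i+1} = r_i − f(r_i)·(f′(r_i))^{-1} mod 11^{i+2}, with f′(x) = 2x. Iterate:
  r_0 = 7 (mod 11)
  r_1 = 7 (mod 121)
Final: r_1 = 7, and one checks f(r_1) ≡ 0 mod 11^2.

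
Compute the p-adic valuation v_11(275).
v_11(275) = 1

v_11(n) is the largest exponent k such that 11^k divides n. Factor out: 275 = 11^1 · 25. (Sign doesn't affect v_p.) So v_11(275) = 1.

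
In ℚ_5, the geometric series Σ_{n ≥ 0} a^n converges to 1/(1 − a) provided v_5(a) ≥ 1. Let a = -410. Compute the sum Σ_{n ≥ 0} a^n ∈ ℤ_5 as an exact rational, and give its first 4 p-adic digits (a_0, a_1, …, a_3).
Σ a^n = 1/(1 − a) = 1/411;  first 4 digits = (1, 3, 2, 3)

v_5(a) = 1 ≥ 1, so the series converges in ℤ_5 to 1/(1 − a) = 1/(1 − (-410)) = 1/411. Expand this rational in ℤ_5: compute digits iteratively via d_i = x_i mod 5, x_{i+1} = (x_i − d_i)/5. The first 4 digits are (1, 3, 2, 3).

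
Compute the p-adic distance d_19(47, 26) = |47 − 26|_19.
d_19(47, 26) = 1

Step 1 — x − y = 47 − 26 = 21. Step 2 — v_19(21) = 0 (factor: 21 = (19^0 · 21); the sign does not affect v_p). Step 3 — |x − y|_19 = 19^{0} = 1.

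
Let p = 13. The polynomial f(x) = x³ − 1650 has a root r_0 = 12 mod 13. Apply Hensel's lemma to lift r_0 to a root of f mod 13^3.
r_2 = 2183 (mod 2197)

Hensel: r_{i+1} = r_i − f(r_i)/f′(r_i) mod 13^{i+2}, where f′(x) = 3x². Iterate:
  r_0 = 12 (mod 13)
  r_1 = 155 (mod 169)
  r_2 = 2183 (mod 2197)
Final: r = 2183 with f(r) ≡ 0 mod 13^3.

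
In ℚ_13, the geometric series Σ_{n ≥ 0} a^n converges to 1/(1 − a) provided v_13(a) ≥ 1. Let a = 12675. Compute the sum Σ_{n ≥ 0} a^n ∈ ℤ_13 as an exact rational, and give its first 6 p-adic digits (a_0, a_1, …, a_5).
Σ a^n = 1/(1 − a) = -1/12674;  first 6 digits = (1, 0, 10, 5, 9, 3)

v_13(a) = 2 ≥ 1, so the series converges in ℤ_13 to 1/(1 − a) = 1/(1 − 12675) = -1/12674. Expand this rational in ℤ_13: compute digits iteratively via d_i = x_i mod 13, x_{i+1} = (x_i − d_i)/13. The first 6 digits are (1, 0, 10, 5, 9, 3).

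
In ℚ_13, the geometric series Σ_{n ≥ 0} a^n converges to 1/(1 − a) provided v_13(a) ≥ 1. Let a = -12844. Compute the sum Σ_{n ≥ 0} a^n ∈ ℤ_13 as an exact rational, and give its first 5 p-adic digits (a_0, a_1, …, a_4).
Σ a^n = 1/(1 − a) = 1/12845;  first 5 digits = (1, 0, 2, 7, 3)

v_13(a) = 2 ≥ 1, so the series converges in ℤ_13 to 1/(1 − a) = 1/(1 − (-12844)) = 1/12845. Expand this rational in ℤ_13: compute digits iteratively via d_i = x_i mod 13, x_{i+1} = (x_i − d_i)/13. The first 5 digits are (1, 0, 2, 7, 3).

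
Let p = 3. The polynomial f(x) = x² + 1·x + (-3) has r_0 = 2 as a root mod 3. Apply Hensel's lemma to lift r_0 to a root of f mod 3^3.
r_2 = 5 (mod 27)

Hensel: r_{i+1} = r_i − f(r_i)·(f′(r_i))^{-1} mod 3^{i+2}, f′(x) = 2x + 1. Iterate:
  r_0 = 2 (mod 3)
  r_1 = 5 (mod 9)
  r_2 = 5 (mod 27)
Final: r = 5 satisfies f(r) ≡ 0 mod 3^3.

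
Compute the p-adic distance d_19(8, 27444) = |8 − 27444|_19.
d_19(8, 27444) = 1/6859

Step 1 — x − y = 8 − 27444 = -27436. Step 2 — v_19(-27436) = 3 (factor: -27436 = −(19^3 · 4); the sign does not affect v_p). Step 3 — |x − y|_19 = 19^{-3} = 1/6859.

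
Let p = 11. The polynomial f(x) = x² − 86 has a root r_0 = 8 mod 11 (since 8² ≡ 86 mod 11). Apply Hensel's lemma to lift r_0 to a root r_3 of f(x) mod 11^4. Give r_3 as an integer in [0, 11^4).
r_3 = 7708 (mod 14641)

Hensel's recurrence: r_{i+1} = r_i − f(r_i)·(f′(r_i))^{-1} mod 11^{i+2}, with f′(x) = 2x. Iterate:
  r_0 = 8 (mod 11)
  r_1 = 85 (mod 121)
  r_2 = 1053 (mod 1331)
  r_3 = 7708 (mod 14641)
Final: r_3 = 7708, and one checks f(r_3) ≡ 0 mod 11^4.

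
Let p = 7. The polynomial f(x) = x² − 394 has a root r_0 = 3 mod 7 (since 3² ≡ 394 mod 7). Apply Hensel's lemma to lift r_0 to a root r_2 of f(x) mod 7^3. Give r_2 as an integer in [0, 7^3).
r_2 = 59 (mod 343)

Hensel's recurrence: r_{i+1} = r_i − f(r_i)·(f′(r_i))^{-1} mod 7^{i+2}, with f′(x) = 2x. Iterate:
  r_0 = 3 (mod 7)
  r_1 = 10 (mod 49)
  r_2 = 59 (mod 343)
Final: r_2 = 59, and one checks f(r_2) ≡ 0 mod 7^3.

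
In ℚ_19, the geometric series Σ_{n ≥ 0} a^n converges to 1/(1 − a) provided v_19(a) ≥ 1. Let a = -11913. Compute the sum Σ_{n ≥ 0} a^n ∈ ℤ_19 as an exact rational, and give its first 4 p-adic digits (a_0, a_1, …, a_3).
Σ a^n = 1/(1 − a) = 1/11914;  first 4 digits = (1, 0, 5, 17)

v_19(a) = 2 ≥ 1, so the series converges in ℤ_19 to 1/(1 − a) = 1/(1 − (-11913)) = 1/11914. Expand this rational in ℤ_19: compute digits iteratively via d_i = x_i mod 19, x_{i+1} = (x_i − d_i)/19. The first 4 digits are (1, 0, 5, 17).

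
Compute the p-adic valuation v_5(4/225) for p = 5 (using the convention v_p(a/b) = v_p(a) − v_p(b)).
v_5(4/225) = -2

Factor powers of 5 from the numerator and denominator of the reduced fraction: 4 = 5^0 · 4 and 225 = 5^2 · 9. Apply v_p(a/b) = v_p(a) − v_p(b): v_5(4/225) = 0 − 2 = -2.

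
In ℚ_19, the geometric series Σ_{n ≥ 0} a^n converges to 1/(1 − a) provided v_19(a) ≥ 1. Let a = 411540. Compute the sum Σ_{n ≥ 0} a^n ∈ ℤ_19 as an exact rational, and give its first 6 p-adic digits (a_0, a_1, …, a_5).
Σ a^n = 1/(1 − a) = -1/411539;  first 6 digits = (1, 0, 0, 3, 3, 0)

v_19(a) = 3 ≥ 1, so the series converges in ℤ_19 to 1/(1 − a) = 1/(1 − 411540) = -1/411539. Expand this rational in ℤ_19: compute digits iteratively via d_i = x_i mod 19, x_{i+1} = (x_i − d_i)/19. The first 6 digits are (1, 0, 0, 3, 3, 0).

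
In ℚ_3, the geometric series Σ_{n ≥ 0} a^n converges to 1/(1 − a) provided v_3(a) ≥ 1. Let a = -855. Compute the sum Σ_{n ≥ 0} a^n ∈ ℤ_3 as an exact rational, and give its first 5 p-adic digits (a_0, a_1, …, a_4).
Σ a^n = 1/(1 − a) = 1/856;  first 5 digits = (1, 0, 1, 1, 2)

v_3(a) = 2 ≥ 1, so the series converges in ℤ_3 to 1/(1 − a) = 1/(1 − (-855)) = 1/856. Expand this rational in ℤ_3: compute digits iteratively via d_i = x_i mod 3, x_{i+1} = (x_i − d_i)/3. The first 5 digits are (1, 0, 1, 1, 2).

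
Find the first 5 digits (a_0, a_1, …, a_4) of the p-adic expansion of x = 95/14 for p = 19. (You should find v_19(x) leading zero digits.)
(a_0, …, a_4) = (0, 18, 14, 6, 1)

v_19(95/14) = 1, so a_0 = ... = a_0 = 0. Factor out: x = 19^1 · u with u = 5/14 a unit in ℤ_19. Expand u iteratively via a_{v+i} = u_i mod 19, u_{i+1} = (u_i − a_{v+i})/19:
  u_0 = 5/14;  a_1 = 18;  u_1 = (u_0 − 18)/19 = -13/14
  u_1 = -13/14;  a_2 = 14;  u_2 = (u_1 − 14)/19 = -11/14
  u_2 = -11/14;  a_3 = 6;  u_3 = (u_2 − 6)/19 = -5/14
  u_3 = -5/14;  a_4 = 1;  u_4 = (u_3 − 1)/19 = -1/14
Digits: (0, 18, 14, 6, 1).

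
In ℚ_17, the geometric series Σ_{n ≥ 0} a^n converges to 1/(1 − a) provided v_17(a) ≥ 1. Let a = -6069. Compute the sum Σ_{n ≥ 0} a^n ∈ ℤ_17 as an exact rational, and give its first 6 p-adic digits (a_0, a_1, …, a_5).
Σ a^n = 1/(1 − a) = 1/6070;  first 6 digits = (1, 0, 13, 15, 15, 8)

v_17(a) = 2 ≥ 1, so the series converges in ℤ_17 to 1/(1 − a) = 1/(1 − (-6069)) = 1/6070. Expand this rational in ℤ_17: compute digits iteratively via d_i = x_i mod 17, x_{i+1} = (x_i − d_i)/17. The first 6 digits are (1, 0, 13, 15, 15, 8).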